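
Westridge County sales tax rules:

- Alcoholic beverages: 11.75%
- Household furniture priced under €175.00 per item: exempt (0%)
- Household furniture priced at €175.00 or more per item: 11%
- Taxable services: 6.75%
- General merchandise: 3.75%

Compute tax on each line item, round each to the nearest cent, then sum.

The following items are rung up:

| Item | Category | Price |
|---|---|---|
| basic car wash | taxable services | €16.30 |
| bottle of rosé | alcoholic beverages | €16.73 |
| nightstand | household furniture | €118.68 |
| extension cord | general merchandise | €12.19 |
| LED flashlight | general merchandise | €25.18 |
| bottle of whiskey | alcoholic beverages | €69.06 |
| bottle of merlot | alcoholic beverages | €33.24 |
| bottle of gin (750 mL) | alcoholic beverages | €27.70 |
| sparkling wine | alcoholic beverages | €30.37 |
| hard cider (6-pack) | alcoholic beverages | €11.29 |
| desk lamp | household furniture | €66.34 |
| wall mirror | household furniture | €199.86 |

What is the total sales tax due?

€46.62

Basic car wash €16.30: taxable services → 6.75% → €1.10
Bottle of rosé €16.73: alcoholic beverages → 11.75% → €1.97
Nightstand €118.68: household furniture, under €175.00 → 0% → €0.00
Extension cord €12.19: general merchandise → 3.75% → €0.46
LED flashlight €25.18: general merchandise → 3.75% → €0.94
Bottle of whiskey €69.06: alcoholic beverages → 11.75% → €8.11
Bottle of merlot €33.24: alcoholic beverages → 11.75% → €3.91
Bottle of gin (750 mL) €27.70: alcoholic beverages → 11.75% → €3.25
Sparkling wine €30.37: alcoholic beverages → 11.75% → €3.57
Hard cider (6-pack) €11.29: alcoholic beverages → 11.75% → €1.33
Desk lamp €66.34: household furniture, under €175.00 → 0% → €0.00
Wall mirror €199.86: household furniture, €175.00 or more → 11% → €21.98
Total tax = €1.10 + €1.97 + €0.46 + €0.94 + €8.11 + €3.91 + €3.25 + €3.57 + €1.33 + €21.98 = €46.62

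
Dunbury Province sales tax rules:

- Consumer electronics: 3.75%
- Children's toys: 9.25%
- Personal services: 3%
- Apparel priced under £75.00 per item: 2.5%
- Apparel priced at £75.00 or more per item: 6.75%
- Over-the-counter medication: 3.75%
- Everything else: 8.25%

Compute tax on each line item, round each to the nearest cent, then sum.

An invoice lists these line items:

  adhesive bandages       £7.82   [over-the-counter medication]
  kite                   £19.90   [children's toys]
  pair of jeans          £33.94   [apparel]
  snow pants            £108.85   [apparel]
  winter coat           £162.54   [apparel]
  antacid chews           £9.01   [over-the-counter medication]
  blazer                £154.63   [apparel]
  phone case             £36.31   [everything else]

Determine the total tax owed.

£35.08

Adhesive bandages £7.82: over-the-counter medication → 3.75% → £0.29
Kite £19.90: children's toys → 9.25% → £1.84
Pair of jeans £33.94: apparel, under £75.00 → 2.5% → £0.85
Snow pants £108.85: apparel, £75.00 or more → 6.75% → £7.35
Winter coat £162.54: apparel, £75.00 or more → 6.75% → £10.97
Antacid chews £9.01: over-the-counter medication → 3.75% → £0.34
Blazer £154.63: apparel, £75.00 or more → 6.75% → £10.44
Phone case £36.31: everything else → 8.25% → £3.00
Total tax = £0.29 + £1.84 + £0.85 + £7.35 + £10.97 + £0.34 + £10.44 + £3.00 = £35.08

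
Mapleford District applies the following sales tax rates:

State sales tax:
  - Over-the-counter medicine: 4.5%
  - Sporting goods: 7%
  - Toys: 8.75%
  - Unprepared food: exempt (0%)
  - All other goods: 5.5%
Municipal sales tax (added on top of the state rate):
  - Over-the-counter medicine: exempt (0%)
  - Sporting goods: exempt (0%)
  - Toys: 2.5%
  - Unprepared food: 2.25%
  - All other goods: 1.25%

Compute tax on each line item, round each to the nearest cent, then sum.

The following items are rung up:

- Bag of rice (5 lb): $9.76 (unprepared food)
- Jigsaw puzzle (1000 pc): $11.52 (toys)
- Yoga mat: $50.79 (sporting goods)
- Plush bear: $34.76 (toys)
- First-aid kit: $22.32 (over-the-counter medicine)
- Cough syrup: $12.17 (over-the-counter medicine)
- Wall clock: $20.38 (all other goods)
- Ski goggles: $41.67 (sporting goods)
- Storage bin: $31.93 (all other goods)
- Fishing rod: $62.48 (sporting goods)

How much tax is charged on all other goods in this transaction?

$3.54

Wall clock $20.38: all other goods → 5.5% + 1.25% municipal = 6.75% → $1.38
Storage bin $31.93: all other goods → 5.5% + 1.25% municipal = 6.75% → $2.16
Tax on all other goods = $1.38 + $2.16 = $3.54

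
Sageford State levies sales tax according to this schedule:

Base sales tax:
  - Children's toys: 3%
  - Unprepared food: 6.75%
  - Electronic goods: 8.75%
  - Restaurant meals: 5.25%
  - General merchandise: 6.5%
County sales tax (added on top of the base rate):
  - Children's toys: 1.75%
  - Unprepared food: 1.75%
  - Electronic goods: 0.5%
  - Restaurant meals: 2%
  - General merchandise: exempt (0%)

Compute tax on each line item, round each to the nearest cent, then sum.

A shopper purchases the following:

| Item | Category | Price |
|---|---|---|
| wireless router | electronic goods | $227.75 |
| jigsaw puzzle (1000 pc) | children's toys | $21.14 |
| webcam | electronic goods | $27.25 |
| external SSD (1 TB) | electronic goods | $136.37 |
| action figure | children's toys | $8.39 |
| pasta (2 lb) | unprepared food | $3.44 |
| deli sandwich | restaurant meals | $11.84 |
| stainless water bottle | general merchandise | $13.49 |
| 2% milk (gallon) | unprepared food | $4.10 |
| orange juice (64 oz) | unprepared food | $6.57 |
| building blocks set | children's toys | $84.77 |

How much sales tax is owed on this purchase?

Wireless router $227.75: electronic goods → 8.75% + 0.5% county = 9.25% → $21.07
Jigsaw puzzle (1000 pc) $21.14: children's toys → 3% + 1.75% county = 4.75% → $1.00
Webcam $27.25: electronic goods → 8.75% + 0.5% county = 9.25% → $2.52
External SSD (1 TB) $136.37: electronic goods → 8.75% + 0.5% county = 9.25% → $12.61
Action figure $8.39: children's toys → 3% + 1.75% county = 4.75% → $0.40
Pasta (2 lb) $3.44: unprepared food → 6.75% + 1.75% county = 8.5% → $0.29
Deli sandwich $11.84: restaurant meals → 5.25% + 2% county = 7.25% → $0.86
Stainless water bottle $13.49: general merchandise → 6.5% + 0% county = 6.5% → $0.88
2% milk (gallon) $4.10: unprepared food → 6.75% + 1.75% county = 8.5% → $0.35
Orange juice (64 oz) $6.57: unprepared food → 6.75% + 1.75% county = 8.5% → $0.56
Building blocks set $84.77: children's toys → 3% + 1.75% county = 4.75% → $4.03
Total tax = $21.07 + $1.00 + $2.52 + $12.61 + $0.40 + $0.29 + $0.86 + $0.88 + $0.35 + $0.56 + $4.03 = $44.57

$44.57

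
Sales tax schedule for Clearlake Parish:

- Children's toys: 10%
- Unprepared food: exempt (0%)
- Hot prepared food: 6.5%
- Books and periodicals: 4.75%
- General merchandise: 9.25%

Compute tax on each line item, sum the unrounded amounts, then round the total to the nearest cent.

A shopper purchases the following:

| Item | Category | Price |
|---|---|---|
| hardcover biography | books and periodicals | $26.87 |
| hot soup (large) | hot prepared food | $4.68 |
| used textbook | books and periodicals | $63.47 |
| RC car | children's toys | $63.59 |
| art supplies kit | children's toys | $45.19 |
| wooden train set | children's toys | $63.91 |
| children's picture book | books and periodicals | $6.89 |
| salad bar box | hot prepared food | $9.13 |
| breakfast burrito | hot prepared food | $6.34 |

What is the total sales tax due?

Hardcover biography $26.87: books and periodicals → 4.75% → $1.276325
Hot soup (large) $4.68: hot prepared food → 6.5% → $0.3042
Used textbook $63.47: books and periodicals → 4.75% → $3.014825
RC car $63.59: children's toys → 10% → $6.359
Art supplies kit $45.19: children's toys → 10% → $4.519
Wooden train set $63.91: children's toys → 10% → $6.391
Children's picture book $6.89: books and periodicals → 4.75% → $0.327275
Salad bar box $9.13: hot prepared food → 6.5% → $0.59345
Breakfast burrito $6.34: hot prepared food → 6.5% → $0.4121
Unrounded tax sum = $23.197175 → $23.20

$23.20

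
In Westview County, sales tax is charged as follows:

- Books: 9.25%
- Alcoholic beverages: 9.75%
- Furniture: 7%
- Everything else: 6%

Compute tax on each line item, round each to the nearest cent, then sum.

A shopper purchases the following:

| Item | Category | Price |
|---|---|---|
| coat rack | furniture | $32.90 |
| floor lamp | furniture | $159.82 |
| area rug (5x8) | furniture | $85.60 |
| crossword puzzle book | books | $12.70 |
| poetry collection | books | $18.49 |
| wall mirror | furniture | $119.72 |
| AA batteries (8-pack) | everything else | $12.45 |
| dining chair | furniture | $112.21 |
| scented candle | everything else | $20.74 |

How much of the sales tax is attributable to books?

Crossword puzzle book $12.70: books → 9.25% → $1.17
Poetry collection $18.49: books → 9.25% → $1.71
Tax on books = $1.17 + $1.71 = $2.88

$2.88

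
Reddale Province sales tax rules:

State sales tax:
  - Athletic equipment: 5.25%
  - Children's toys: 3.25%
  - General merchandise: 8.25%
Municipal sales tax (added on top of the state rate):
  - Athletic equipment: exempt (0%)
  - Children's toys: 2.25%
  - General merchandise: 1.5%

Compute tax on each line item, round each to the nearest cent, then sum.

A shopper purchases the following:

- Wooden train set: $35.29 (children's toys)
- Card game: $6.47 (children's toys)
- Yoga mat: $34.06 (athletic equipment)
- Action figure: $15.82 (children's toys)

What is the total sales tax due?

Wooden train set $35.29: children's toys → 3.25% + 2.25% municipal = 5.5% → $1.94
Card game $6.47: children's toys → 3.25% + 2.25% municipal = 5.5% → $0.36
Yoga mat $34.06: athletic equipment → 5.25% + 0% municipal = 5.25% → $1.79
Action figure $15.82: children's toys → 3.25% + 2.25% municipal = 5.5% → $0.87
Total tax = $1.94 + $0.36 + $1.79 + $0.87 = $4.96

$4.96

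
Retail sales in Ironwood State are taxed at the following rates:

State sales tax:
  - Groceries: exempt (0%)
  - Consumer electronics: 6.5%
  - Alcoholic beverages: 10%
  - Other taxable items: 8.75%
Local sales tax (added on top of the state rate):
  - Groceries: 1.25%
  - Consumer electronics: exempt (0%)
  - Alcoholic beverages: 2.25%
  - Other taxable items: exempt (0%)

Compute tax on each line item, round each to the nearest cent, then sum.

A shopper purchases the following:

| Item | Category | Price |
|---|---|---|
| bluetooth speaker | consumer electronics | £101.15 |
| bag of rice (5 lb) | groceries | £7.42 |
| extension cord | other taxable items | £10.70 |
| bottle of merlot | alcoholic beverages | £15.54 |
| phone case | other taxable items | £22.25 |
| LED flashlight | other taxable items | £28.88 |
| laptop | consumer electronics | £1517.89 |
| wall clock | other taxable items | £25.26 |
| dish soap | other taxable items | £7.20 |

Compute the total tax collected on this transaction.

Bluetooth speaker £101.15: consumer electronics → 6.5% + 0% local = 6.5% → £6.57
Bag of rice (5 lb) £7.42: groceries → 0% + 1.25% local = 1.25% → £0.09
Extension cord £10.70: other taxable items → 8.75% + 0% local = 8.75% → £0.94
Bottle of merlot £15.54: alcoholic beverages → 10% + 2.25% local = 12.25% → £1.90
Phone case £22.25: other taxable items → 8.75% + 0% local = 8.75% → £1.95
LED flashlight £28.88: other taxable items → 8.75% + 0% local = 8.75% → £2.53
Laptop £1517.89: consumer electronics → 6.5% + 0% local = 6.5% → £98.66
Wall clock £25.26: other taxable items → 8.75% + 0% local = 8.75% → £2.21
Dish soap £7.20: other taxable items → 8.75% + 0% local = 8.75% → £0.63
Total tax = £6.57 + £0.09 + £0.94 + £1.90 + £1.95 + £2.53 + £98.66 + £2.21 + £0.63 = £115.48

£115.48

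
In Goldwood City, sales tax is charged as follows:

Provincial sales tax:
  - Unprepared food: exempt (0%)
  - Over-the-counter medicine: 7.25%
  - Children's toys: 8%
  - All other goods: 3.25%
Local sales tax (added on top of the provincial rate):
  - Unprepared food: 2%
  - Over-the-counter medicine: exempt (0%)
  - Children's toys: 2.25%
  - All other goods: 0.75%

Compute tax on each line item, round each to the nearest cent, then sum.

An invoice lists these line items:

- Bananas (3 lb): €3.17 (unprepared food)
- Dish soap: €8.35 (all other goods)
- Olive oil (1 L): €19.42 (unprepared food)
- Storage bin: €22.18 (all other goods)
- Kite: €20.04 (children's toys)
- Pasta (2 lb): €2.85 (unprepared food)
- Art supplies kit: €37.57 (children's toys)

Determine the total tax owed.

Bananas (3 lb) €3.17: unprepared food → 0% + 2% local = 2% → €0.06
Dish soap €8.35: all other goods → 3.25% + 0.75% local = 4% → €0.33
Olive oil (1 L) €19.42: unprepared food → 0% + 2% local = 2% → €0.39
Storage bin €22.18: all other goods → 3.25% + 0.75% local = 4% → €0.89
Kite €20.04: children's toys → 8% + 2.25% local = 10.25% → €2.05
Pasta (2 lb) €2.85: unprepared food → 0% + 2% local = 2% → €0.06
Art supplies kit €37.57: children's toys → 8% + 2.25% local = 10.25% → €3.85
Total tax = €0.06 + €0.33 + €0.39 + €0.89 + €2.05 + €0.06 + €3.85 = €7.63

€7.63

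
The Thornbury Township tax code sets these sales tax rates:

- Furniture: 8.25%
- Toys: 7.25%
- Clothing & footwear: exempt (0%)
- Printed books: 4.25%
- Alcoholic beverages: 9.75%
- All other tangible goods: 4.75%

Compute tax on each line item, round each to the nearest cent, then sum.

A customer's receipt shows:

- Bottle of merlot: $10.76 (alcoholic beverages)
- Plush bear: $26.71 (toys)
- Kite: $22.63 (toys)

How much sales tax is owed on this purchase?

Bottle of merlot $10.76: alcoholic beverages → 9.75% → $1.05
Plush bear $26.71: toys → 7.25% → $1.94
Kite $22.63: toys → 7.25% → $1.64
Total tax = $1.05 + $1.94 + $1.64 = $4.63

$4.63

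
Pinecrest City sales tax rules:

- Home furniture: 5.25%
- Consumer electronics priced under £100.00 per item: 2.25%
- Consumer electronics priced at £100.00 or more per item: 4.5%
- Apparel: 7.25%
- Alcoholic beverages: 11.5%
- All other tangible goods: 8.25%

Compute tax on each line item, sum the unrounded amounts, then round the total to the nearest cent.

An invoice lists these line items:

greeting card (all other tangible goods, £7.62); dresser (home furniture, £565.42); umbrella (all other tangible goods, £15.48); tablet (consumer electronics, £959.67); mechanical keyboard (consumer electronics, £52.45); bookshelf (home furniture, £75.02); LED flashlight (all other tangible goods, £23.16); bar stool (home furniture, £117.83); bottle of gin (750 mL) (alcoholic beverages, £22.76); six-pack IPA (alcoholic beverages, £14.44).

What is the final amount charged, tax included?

£1946.12

Greeting card £7.62: all other tangible goods → 8.25% → £0.62865
Dresser £565.42: home furniture → 5.25% → £29.68455
Umbrella £15.48: all other tangible goods → 8.25% → £1.2771
Tablet £959.67: consumer electronics, £100.00 or more → 4.5% → £43.18515
Mechanical keyboard £52.45: consumer electronics, under £100.00 → 2.25% → £1.180125
Bookshelf £75.02: home furniture → 5.25% → £3.93855
LED flashlight £23.16: all other tangible goods → 8.25% → £1.9107
Bar stool £117.83: home furniture → 5.25% → £6.186075
Bottle of gin (750 mL) £22.76: alcoholic beverages → 11.5% → £2.6174
Six-pack IPA £14.44: alcoholic beverages → 11.5% → £1.6606
Subtotal = £1853.85; unrounded tax = £92.2689 → £92.27; total due = £1946.12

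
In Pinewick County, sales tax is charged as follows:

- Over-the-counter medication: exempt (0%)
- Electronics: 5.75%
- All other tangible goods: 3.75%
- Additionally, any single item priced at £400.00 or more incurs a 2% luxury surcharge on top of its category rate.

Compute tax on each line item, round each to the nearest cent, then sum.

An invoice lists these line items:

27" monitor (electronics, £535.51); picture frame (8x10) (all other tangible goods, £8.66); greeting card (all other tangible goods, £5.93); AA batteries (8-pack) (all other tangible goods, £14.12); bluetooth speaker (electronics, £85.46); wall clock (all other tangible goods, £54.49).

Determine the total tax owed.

27" monitor £535.51: electronics → 5.75% + 2% surcharge = 7.75% → £41.50
Picture frame (8x10) £8.66: all other tangible goods → 3.75% → £0.32
Greeting card £5.93: all other tangible goods → 3.75% → £0.22
AA batteries (8-pack) £14.12: all other tangible goods → 3.75% → £0.53
Bluetooth speaker £85.46: electronics → 5.75% → £4.91
Wall clock £54.49: all other tangible goods → 3.75% → £2.04
Total tax = £41.50 + £0.32 + £0.22 + £0.53 + £4.91 + £2.04 = £49.52

£49.52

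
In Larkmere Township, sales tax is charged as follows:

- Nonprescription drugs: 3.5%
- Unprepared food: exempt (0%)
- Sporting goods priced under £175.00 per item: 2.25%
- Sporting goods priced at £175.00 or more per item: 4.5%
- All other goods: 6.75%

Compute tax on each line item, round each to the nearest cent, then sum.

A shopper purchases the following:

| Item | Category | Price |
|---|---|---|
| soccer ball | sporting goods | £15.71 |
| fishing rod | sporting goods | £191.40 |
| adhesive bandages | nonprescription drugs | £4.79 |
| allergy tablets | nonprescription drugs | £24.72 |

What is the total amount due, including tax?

£246.62

Soccer ball £15.71: sporting goods, under £175.00 → 2.25% → £0.35
Fishing rod £191.40: sporting goods, £175.00 or more → 4.5% → £8.61
Adhesive bandages £4.79: nonprescription drugs → 3.5% → £0.17
Allergy tablets £24.72: nonprescription drugs → 3.5% → £0.87
Subtotal = £236.62; tax = £10.00; total due = £246.62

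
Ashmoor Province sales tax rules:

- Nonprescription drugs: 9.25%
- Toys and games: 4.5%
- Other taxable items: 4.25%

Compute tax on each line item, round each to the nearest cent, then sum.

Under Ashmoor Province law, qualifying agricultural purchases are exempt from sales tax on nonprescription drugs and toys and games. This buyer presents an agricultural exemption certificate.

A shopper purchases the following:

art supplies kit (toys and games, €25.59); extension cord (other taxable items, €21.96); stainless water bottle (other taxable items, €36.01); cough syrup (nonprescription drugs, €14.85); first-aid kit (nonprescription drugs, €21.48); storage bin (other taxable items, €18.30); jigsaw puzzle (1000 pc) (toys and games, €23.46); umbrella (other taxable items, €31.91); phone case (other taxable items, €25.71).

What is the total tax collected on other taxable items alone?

€5.69

Extension cord €21.96: other taxable items → 4.25% → €0.93
Stainless water bottle €36.01: other taxable items → 4.25% → €1.53
Storage bin €18.30: other taxable items → 4.25% → €0.78
Umbrella €31.91: other taxable items → 4.25% → €1.36
Phone case €25.71: other taxable items → 4.25% → €1.09
Tax on other taxable items = €0.93 + €1.53 + €0.78 + €1.36 + €1.09 = €5.69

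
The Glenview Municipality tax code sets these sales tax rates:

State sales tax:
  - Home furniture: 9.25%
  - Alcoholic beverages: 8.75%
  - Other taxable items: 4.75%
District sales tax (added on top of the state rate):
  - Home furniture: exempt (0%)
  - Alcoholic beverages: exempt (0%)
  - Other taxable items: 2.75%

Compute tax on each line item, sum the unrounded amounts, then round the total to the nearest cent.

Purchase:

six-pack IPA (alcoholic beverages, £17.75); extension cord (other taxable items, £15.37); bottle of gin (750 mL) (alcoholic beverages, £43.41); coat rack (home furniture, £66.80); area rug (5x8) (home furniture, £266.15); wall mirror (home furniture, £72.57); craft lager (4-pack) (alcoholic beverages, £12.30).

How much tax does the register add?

£45.09

Six-pack IPA £17.75: alcoholic beverages → 8.75% + 0% district = 8.75% → £1.553125
Extension cord £15.37: other taxable items → 4.75% + 2.75% district = 7.5% → £1.15275
Bottle of gin (750 mL) £43.41: alcoholic beverages → 8.75% + 0% district = 8.75% → £3.798375
Coat rack £66.80: home furniture → 9.25% + 0% district = 9.25% → £6.179
Area rug (5x8) £266.15: home furniture → 9.25% + 0% district = 9.25% → £24.618875
Wall mirror £72.57: home furniture → 9.25% + 0% district = 9.25% → £6.712725
Craft lager (4-pack) £12.30: alcoholic beverages → 8.75% + 0% district = 8.75% → £1.07625
Unrounded tax sum = £45.0911 → £45.09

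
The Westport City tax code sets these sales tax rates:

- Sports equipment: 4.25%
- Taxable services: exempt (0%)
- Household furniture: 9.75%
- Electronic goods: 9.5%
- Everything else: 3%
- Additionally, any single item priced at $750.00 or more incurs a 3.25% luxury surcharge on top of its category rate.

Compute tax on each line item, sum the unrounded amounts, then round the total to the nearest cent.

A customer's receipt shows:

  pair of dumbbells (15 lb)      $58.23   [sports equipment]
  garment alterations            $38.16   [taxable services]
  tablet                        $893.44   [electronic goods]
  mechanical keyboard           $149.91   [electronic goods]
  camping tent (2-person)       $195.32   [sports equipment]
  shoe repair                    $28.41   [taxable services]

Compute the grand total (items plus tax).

Pair of dumbbells (15 lb) $58.23: sports equipment → 4.25% → $2.474775
Garment alterations $38.16: taxable services → 0% → $0.00
Tablet $893.44: electronic goods → 9.5% + 3.25% surcharge = 12.75% → $113.9136
Mechanical keyboard $149.91: electronic goods → 9.5% → $14.24145
Camping tent (2-person) $195.32: sports equipment → 4.25% → $8.3011
Shoe repair $28.41: taxable services → 0% → $0.00
Subtotal = $1363.47; unrounded tax = $138.930925 → $138.93; total due = $1502.40

$1502.40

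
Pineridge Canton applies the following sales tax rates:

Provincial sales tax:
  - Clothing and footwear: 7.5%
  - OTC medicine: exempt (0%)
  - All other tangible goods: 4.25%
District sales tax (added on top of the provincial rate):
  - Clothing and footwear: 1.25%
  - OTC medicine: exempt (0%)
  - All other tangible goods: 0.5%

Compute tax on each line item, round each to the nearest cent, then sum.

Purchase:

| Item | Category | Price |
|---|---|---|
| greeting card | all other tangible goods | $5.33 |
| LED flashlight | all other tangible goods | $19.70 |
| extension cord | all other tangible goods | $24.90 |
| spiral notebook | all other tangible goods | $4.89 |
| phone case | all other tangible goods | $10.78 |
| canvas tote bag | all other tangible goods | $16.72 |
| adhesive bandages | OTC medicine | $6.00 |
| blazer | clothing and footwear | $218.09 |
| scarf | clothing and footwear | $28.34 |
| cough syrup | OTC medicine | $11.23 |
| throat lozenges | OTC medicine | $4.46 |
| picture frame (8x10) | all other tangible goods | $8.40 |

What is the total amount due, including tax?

$384.70

Greeting card $5.33: all other tangible goods → 4.25% + 0.5% district = 4.75% → $0.25
LED flashlight $19.70: all other tangible goods → 4.25% + 0.5% district = 4.75% → $0.94
Extension cord $24.90: all other tangible goods → 4.25% + 0.5% district = 4.75% → $1.18
Spiral notebook $4.89: all other tangible goods → 4.25% + 0.5% district = 4.75% → $0.23
Phone case $10.78: all other tangible goods → 4.25% + 0.5% district = 4.75% → $0.51
Canvas tote bag $16.72: all other tangible goods → 4.25% + 0.5% district = 4.75% → $0.79
Adhesive bandages $6.00: OTC medicine → 0% + 0% district = 0% → $0.00
Blazer $218.09: clothing and footwear → 7.5% + 1.25% district = 8.75% → $19.08
Scarf $28.34: clothing and footwear → 7.5% + 1.25% district = 8.75% → $2.48
Cough syrup $11.23: OTC medicine → 0% + 0% district = 0% → $0.00
Throat lozenges $4.46: OTC medicine → 0% + 0% district = 0% → $0.00
Picture frame (8x10) $8.40: all other tangible goods → 4.25% + 0.5% district = 4.75% → $0.40
Subtotal = $358.84; tax = $25.86; total due = $384.70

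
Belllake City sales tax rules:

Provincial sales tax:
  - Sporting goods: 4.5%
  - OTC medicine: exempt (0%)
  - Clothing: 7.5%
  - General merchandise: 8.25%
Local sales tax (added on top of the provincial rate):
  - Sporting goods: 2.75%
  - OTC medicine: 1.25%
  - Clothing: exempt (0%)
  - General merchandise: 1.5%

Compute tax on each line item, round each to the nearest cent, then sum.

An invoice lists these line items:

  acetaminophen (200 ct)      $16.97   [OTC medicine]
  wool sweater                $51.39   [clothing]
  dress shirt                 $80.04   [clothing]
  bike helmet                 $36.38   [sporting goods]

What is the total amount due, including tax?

$197.48

Acetaminophen (200 ct) $16.97: OTC medicine → 0% + 1.25% local = 1.25% → $0.21
Wool sweater $51.39: clothing → 7.5% + 0% local = 7.5% → $3.85
Dress shirt $80.04: clothing → 7.5% + 0% local = 7.5% → $6.00
Bike helmet $36.38: sporting goods → 4.5% + 2.75% local = 7.25% → $2.64
Subtotal = $184.78; tax = $12.70; total due = $197.48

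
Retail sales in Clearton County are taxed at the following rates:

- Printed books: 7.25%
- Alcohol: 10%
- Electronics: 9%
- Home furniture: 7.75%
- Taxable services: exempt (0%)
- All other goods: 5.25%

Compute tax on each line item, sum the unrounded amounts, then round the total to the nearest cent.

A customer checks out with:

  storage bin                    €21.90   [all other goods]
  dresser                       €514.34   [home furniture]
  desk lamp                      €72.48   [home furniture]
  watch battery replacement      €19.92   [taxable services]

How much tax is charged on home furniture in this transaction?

Dresser €514.34: home furniture → 7.75% → €39.86135
Desk lamp €72.48: home furniture → 7.75% → €5.6172
Tax on home furniture: unrounded sum = €45.47855 → €45.48

€45.48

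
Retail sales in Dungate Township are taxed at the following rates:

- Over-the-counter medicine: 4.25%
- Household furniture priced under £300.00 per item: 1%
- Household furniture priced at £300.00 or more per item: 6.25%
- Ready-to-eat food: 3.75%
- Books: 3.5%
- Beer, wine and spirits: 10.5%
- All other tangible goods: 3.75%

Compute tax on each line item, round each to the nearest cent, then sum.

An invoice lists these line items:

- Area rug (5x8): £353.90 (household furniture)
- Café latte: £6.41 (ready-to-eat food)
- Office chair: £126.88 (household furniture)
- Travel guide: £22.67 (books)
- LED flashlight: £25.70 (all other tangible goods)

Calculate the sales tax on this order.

Area rug (5x8) £353.90: household furniture, £300.00 or more → 6.25% → £22.12
Café latte £6.41: ready-to-eat food → 3.75% → £0.24
Office chair £126.88: household furniture, under £300.00 → 1% → £1.27
Travel guide £22.67: books → 3.5% → £0.79
LED flashlight £25.70: all other tangible goods → 3.75% → £0.96
Total tax = £22.12 + £0.24 + £1.27 + £0.79 + £0.96 = £25.38

£25.38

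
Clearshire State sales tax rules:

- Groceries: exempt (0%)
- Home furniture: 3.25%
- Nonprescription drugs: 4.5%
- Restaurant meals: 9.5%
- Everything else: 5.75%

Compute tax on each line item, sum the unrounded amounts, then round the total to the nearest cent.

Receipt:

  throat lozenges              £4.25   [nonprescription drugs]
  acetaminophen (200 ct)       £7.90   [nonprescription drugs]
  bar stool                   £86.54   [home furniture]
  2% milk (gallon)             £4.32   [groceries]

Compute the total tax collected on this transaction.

£3.36

Throat lozenges £4.25: nonprescription drugs → 4.5% → £0.19125
Acetaminophen (200 ct) £7.90: nonprescription drugs → 4.5% → £0.3555
Bar stool £86.54: home furniture → 3.25% → £2.81255
2% milk (gallon) £4.32: groceries → 0% → £0.00
Unrounded tax sum = £3.3593 → £3.36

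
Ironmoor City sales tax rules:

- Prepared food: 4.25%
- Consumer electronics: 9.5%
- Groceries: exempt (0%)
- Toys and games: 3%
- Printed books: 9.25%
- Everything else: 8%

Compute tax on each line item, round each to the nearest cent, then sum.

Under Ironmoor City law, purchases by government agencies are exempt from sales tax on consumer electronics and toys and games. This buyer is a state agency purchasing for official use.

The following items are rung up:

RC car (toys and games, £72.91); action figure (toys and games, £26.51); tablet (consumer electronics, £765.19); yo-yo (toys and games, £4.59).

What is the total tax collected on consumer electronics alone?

£0.00

Tablet £765.19: consumer electronics, buyer-exempt → 0% → £0.00
Tax on consumer electronics = £0.00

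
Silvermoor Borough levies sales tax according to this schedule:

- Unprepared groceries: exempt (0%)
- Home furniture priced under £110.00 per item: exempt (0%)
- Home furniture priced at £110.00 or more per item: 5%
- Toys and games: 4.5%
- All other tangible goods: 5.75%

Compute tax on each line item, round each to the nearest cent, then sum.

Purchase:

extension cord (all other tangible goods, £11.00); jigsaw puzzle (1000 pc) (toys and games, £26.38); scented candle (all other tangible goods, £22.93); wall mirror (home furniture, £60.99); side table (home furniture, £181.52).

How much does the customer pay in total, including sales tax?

£315.04

Extension cord £11.00: all other tangible goods → 5.75% → £0.63
Jigsaw puzzle (1000 pc) £26.38: toys and games → 4.5% → £1.19
Scented candle £22.93: all other tangible goods → 5.75% → £1.32
Wall mirror £60.99: home furniture, under £110.00 → 0% → £0.00
Side table £181.52: home furniture, £110.00 or more → 5% → £9.08
Subtotal = £302.82; tax = £12.22; total due = £315.04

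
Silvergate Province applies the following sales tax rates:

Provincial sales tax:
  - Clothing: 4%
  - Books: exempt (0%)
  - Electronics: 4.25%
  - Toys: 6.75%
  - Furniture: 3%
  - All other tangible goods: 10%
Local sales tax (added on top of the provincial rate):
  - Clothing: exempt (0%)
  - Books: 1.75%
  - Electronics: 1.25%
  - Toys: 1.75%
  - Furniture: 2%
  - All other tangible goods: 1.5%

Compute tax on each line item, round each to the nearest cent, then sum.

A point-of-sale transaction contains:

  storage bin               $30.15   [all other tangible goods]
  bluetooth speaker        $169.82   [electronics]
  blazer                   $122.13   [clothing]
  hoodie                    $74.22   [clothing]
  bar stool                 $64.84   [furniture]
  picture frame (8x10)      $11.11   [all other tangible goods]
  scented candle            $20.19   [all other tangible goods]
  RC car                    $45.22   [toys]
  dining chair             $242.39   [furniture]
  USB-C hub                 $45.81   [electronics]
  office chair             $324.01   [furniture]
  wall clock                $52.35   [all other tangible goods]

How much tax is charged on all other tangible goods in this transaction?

Storage bin $30.15: all other tangible goods → 10% + 1.5% local = 11.5% → $3.47
Picture frame (8x10) $11.11: all other tangible goods → 10% + 1.5% local = 11.5% → $1.28
Scented candle $20.19: all other tangible goods → 10% + 1.5% local = 11.5% → $2.32
Wall clock $52.35: all other tangible goods → 10% + 1.5% local = 11.5% → $6.02
Tax on all other tangible goods = $3.47 + $1.28 + $2.32 + $6.02 = $13.09

$13.09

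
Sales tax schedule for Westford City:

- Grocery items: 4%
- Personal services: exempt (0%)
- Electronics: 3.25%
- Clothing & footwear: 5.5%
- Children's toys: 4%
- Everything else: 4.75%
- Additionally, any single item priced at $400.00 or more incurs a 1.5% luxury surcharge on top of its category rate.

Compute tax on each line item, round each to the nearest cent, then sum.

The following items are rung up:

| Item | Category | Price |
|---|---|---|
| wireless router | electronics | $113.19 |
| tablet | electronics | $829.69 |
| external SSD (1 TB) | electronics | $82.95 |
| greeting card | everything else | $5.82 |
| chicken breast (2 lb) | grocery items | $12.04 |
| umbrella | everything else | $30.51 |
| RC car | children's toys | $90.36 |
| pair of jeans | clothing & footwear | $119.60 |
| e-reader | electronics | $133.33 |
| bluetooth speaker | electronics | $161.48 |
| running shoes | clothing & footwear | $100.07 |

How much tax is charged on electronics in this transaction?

$55.37

Wireless router $113.19: electronics → 3.25% → $3.68
Tablet $829.69: electronics → 3.25% + 1.5% surcharge = 4.75% → $39.41
External SSD (1 TB) $82.95: electronics → 3.25% → $2.70
E-reader $133.33: electronics → 3.25% → $4.33
Bluetooth speaker $161.48: electronics → 3.25% → $5.25
Tax on electronics = $3.68 + $39.41 + $2.70 + $4.33 + $5.25 = $55.37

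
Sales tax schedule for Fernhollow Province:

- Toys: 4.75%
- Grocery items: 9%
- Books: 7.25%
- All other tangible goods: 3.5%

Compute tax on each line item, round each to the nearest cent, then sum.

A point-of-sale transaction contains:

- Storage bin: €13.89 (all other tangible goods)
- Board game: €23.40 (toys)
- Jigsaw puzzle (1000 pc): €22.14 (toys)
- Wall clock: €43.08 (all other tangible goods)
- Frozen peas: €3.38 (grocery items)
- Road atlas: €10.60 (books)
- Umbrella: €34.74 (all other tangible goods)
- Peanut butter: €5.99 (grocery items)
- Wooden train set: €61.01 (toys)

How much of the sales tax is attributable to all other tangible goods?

€3.22

Storage bin €13.89: all other tangible goods → 3.5% → €0.49
Wall clock €43.08: all other tangible goods → 3.5% → €1.51
Umbrella €34.74: all other tangible goods → 3.5% → €1.22
Tax on all other tangible goods = €0.49 + €1.51 + €1.22 = €3.22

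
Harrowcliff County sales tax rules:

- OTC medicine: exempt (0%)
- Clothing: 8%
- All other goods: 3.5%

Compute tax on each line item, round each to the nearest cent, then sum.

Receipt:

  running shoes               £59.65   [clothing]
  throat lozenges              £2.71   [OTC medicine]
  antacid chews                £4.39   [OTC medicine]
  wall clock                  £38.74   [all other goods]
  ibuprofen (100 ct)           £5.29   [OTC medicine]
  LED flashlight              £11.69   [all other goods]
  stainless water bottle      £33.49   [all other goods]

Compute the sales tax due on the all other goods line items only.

£2.94

Wall clock £38.74: all other goods → 3.5% → £1.36
LED flashlight £11.69: all other goods → 3.5% → £0.41
Stainless water bottle £33.49: all other goods → 3.5% → £1.17
Tax on all other goods = £1.36 + £0.41 + £1.17 = £2.94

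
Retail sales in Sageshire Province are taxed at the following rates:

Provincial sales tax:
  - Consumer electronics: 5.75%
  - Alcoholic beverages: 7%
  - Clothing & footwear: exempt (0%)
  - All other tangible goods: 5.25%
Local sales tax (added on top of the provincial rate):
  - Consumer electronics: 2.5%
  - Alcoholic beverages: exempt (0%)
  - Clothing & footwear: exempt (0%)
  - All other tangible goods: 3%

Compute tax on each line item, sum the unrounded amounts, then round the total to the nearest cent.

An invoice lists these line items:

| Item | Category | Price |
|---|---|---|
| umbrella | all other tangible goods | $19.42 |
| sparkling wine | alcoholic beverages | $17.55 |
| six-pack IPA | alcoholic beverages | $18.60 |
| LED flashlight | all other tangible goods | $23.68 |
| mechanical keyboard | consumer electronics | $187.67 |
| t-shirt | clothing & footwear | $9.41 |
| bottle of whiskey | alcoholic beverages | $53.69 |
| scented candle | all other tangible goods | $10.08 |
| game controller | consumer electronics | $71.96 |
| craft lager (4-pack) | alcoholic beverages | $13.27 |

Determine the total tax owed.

$33.02

Umbrella $19.42: all other tangible goods → 5.25% + 3% local = 8.25% → $1.60215
Sparkling wine $17.55: alcoholic beverages → 7% + 0% local = 7% → $1.2285
Six-pack IPA $18.60: alcoholic beverages → 7% + 0% local = 7% → $1.302
LED flashlight $23.68: all other tangible goods → 5.25% + 3% local = 8.25% → $1.9536
Mechanical keyboard $187.67: consumer electronics → 5.75% + 2.5% local = 8.25% → $15.482775
T-shirt $9.41: clothing & footwear → 0% + 0% local = 0% → $0.00
Bottle of whiskey $53.69: alcoholic beverages → 7% + 0% local = 7% → $3.7583
Scented candle $10.08: all other tangible goods → 5.25% + 3% local = 8.25% → $0.8316
Game controller $71.96: consumer electronics → 5.75% + 2.5% local = 8.25% → $5.9367
Craft lager (4-pack) $13.27: alcoholic beverages → 7% + 0% local = 7% → $0.9289
Unrounded tax sum = $33.024525 → $33.02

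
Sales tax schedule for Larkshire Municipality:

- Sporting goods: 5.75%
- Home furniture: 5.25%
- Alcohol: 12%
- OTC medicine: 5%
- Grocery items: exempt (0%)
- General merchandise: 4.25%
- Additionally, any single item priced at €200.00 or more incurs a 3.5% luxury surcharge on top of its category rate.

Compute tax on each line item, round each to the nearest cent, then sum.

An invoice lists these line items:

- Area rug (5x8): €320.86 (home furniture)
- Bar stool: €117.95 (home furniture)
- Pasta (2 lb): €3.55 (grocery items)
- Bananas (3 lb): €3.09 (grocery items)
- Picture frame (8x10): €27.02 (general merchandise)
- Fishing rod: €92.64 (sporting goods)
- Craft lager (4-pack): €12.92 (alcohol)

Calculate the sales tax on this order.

€42.30

Area rug (5x8) €320.86: home furniture → 5.25% + 3.5% surcharge = 8.75% → €28.08
Bar stool €117.95: home furniture → 5.25% → €6.19
Pasta (2 lb) €3.55: grocery items → 0% → €0.00
Bananas (3 lb) €3.09: grocery items → 0% → €0.00
Picture frame (8x10) €27.02: general merchandise → 4.25% → €1.15
Fishing rod €92.64: sporting goods → 5.75% → €5.33
Craft lager (4-pack) €12.92: alcohol → 12% → €1.55
Total tax = €28.08 + €6.19 + €1.15 + €5.33 + €1.55 = €42.30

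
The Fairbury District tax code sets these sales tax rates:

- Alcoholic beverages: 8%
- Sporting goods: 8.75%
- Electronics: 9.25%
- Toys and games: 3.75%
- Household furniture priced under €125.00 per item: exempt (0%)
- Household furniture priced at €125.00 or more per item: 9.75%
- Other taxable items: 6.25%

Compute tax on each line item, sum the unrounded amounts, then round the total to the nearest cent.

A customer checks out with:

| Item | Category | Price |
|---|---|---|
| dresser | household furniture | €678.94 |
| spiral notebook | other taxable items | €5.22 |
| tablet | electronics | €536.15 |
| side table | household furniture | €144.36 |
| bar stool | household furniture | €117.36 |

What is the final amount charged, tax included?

Dresser €678.94: household furniture, €125.00 or more → 9.75% → €66.19665
Spiral notebook €5.22: other taxable items → 6.25% → €0.32625
Tablet €536.15: electronics → 9.25% → €49.593875
Side table €144.36: household furniture, €125.00 or more → 9.75% → €14.0751
Bar stool €117.36: household furniture, under €125.00 → 0% → €0.00
Subtotal = €1482.03; unrounded tax = €130.191875 → €130.19; total due = €1612.22

€1612.22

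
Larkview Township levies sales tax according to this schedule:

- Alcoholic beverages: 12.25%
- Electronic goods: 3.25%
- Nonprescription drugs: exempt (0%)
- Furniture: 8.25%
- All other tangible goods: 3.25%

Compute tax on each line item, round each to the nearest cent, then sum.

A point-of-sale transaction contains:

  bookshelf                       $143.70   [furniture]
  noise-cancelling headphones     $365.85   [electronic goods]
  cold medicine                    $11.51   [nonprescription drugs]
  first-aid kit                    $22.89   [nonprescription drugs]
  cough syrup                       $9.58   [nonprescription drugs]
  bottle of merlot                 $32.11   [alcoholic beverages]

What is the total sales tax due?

$27.68

Bookshelf $143.70: furniture → 8.25% → $11.86
Noise-cancelling headphones $365.85: electronic goods → 3.25% → $11.89
Cold medicine $11.51: nonprescription drugs → 0% → $0.00
First-aid kit $22.89: nonprescription drugs → 0% → $0.00
Cough syrup $9.58: nonprescription drugs → 0% → $0.00
Bottle of merlot $32.11: alcoholic beverages → 12.25% → $3.93
Total tax = $11.86 + $11.89 + $3.93 = $27.68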